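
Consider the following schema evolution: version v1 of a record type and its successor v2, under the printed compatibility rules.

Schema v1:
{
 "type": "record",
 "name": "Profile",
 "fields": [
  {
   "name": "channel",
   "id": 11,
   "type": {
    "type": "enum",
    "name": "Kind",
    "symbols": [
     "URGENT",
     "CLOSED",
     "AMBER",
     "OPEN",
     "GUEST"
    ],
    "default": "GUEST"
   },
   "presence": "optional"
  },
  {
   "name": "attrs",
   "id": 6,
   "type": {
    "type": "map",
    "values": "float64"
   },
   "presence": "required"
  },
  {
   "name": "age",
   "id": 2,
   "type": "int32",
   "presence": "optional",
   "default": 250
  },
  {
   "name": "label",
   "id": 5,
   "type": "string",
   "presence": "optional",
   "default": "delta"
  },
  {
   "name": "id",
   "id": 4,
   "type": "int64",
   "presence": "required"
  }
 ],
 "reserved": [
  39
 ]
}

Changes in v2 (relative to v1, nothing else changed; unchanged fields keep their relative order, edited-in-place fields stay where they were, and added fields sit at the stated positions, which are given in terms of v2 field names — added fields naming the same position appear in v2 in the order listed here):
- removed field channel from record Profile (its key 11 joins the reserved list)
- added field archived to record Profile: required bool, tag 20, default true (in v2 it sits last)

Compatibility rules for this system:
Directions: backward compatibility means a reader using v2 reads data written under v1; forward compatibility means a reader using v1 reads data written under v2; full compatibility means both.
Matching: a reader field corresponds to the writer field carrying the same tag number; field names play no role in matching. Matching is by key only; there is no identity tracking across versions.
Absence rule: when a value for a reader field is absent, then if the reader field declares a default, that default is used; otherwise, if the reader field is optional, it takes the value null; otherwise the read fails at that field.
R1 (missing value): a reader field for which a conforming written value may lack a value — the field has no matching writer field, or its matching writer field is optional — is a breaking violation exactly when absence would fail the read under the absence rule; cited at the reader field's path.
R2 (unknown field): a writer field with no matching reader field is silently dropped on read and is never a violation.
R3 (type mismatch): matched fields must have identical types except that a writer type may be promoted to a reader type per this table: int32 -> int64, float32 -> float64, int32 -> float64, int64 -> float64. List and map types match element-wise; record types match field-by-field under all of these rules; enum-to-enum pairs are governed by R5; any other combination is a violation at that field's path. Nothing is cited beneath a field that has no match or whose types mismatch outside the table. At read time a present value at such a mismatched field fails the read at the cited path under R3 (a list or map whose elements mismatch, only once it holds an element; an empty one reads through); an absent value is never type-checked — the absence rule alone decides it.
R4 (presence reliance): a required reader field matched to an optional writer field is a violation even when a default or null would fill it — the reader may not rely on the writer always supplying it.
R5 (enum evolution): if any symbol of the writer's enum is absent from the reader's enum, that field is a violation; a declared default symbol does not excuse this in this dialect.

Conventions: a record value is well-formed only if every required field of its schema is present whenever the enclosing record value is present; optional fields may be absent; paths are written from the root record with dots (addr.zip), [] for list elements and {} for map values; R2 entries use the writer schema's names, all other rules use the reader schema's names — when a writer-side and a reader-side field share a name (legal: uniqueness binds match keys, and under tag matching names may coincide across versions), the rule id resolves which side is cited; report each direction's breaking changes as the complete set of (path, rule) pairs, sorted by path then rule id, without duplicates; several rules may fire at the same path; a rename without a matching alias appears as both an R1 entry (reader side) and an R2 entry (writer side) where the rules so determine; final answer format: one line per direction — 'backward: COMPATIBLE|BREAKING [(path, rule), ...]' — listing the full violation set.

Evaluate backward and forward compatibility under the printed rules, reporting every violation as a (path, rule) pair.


backward: COMPATIBLE []; forward: COMPATIBLE []

each type pair in Profile: writer, then reader
checking backward for Profile: reader v2 against writer v1:
  writer required, map<string, float64> -> map<string, float64>: reader attrs maps from writer attrs
  writer optional, int32 -> int32: reader age maps from writer age
  writer optional, string -> string: reader label maps from writer label
  writer required, int64 -> int64: reader id maps from writer id
  archived: no writer match
  channel (writer side), unknown to reader
  => backward verdict for Profile: COMPATIBLE, no violations
checking forward for Profile: reader v1 against writer v2:
  channel: no writer match
  writer required, map<string, float64> -> map<string, float64>: reader attrs maps from writer attrs
  writer optional, int32 -> int32: reader age maps from writer age
  writer optional, string -> string: reader label maps from writer label
  writer required, int64 -> int64: reader id maps from writer id
  archived (writer side), unknown to reader
  => forward verdict for Profile: COMPATIBLE, no violations


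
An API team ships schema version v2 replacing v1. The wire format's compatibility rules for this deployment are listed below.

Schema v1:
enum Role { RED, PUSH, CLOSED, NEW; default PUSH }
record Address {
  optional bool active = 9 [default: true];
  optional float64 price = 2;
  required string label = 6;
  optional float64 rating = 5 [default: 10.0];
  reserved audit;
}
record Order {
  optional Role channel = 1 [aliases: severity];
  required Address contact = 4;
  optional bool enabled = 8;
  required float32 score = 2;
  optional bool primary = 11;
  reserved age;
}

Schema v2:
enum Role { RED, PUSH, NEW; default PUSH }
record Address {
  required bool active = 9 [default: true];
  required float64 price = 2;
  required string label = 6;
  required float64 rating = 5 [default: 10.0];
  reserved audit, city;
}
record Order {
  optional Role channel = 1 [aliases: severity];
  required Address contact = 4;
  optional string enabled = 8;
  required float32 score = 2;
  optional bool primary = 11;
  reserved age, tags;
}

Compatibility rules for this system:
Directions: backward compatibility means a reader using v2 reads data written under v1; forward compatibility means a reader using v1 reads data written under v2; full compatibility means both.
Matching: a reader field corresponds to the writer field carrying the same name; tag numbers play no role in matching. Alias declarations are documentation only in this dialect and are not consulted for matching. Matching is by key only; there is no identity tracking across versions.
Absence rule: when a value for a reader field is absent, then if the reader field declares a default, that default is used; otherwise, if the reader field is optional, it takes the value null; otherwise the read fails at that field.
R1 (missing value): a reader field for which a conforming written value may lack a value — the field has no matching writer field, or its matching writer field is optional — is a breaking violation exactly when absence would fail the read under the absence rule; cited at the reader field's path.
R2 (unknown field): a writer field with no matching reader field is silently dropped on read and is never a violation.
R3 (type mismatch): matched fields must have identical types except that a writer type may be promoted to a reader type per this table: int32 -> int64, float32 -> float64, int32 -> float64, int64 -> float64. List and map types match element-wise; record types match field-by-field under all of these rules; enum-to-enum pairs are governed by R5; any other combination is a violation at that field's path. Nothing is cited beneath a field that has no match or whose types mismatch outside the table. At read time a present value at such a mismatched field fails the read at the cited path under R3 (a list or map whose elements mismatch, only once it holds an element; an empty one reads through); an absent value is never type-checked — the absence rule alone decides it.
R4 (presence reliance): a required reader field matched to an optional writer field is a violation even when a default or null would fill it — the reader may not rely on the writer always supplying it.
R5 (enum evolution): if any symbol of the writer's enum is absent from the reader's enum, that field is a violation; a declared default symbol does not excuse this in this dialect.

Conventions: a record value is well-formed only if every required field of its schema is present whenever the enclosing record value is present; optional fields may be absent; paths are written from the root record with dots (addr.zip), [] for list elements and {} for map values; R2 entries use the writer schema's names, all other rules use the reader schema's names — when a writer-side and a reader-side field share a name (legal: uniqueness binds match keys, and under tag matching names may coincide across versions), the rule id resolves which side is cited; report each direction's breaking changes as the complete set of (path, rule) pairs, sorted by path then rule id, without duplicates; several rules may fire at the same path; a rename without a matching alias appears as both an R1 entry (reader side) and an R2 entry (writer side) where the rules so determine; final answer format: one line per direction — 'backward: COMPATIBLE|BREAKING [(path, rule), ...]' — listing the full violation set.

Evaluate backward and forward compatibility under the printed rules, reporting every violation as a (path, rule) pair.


each type pair in Order: writer, then reader
backward pass over Order, reader schema v2, writer schema v1:
  writer optional, Role -> Role: reader channel maps from writer channel
  writer required, Address -> Address: reader contact maps from writer contact
  writer optional, bool -> string: reader enabled maps from writer enabled
  writer required, float32 -> float32: reader score maps from writer score
  writer optional, bool -> bool: reader primary maps from writer primary
  writer optional, bool -> bool: reader contact.active maps from writer contact.active
  writer optional, float64 -> float64: reader contact.price maps from writer contact.price
  writer required, string -> string: reader contact.label maps from writer contact.label
  writer optional, float64 -> float64: reader contact.rating maps from writer contact.rating
  violation R5 at channel
  violation R4 at contact.active
  violation R1 at contact.price
  violation R4 at contact.price
  violation R4 at contact.rating
  violation R3 at enabled
  => backward: BREAKING (6)
forward pass over Order, reader schema v1, writer schema v2:
  writer optional, Role -> Role: reader channel maps from writer channel
  writer required, Address -> Address: reader contact maps from writer contact
  writer optional, string -> bool: reader enabled maps from writer enabled
  writer required, float32 -> float32: reader score maps from writer score
  writer optional, bool -> bool: reader primary maps from writer primary
  writer required, bool -> bool: reader contact.active maps from writer contact.active
  writer required, float64 -> float64: reader contact.price maps from writer contact.price
  writer required, string -> string: reader contact.label maps from writer contact.label
  writer required, float64 -> float64: reader contact.rating maps from writer contact.rating
  violation R3 at enabled
  => forward: BREAKING (1)

backward: BREAKING [(channel, R5), (contact.active, R4), (contact.price, R1), (contact.price, R4), (contact.rating, R4), (enabled, R3)]; forward: BREAKING [(enabled, R3)]


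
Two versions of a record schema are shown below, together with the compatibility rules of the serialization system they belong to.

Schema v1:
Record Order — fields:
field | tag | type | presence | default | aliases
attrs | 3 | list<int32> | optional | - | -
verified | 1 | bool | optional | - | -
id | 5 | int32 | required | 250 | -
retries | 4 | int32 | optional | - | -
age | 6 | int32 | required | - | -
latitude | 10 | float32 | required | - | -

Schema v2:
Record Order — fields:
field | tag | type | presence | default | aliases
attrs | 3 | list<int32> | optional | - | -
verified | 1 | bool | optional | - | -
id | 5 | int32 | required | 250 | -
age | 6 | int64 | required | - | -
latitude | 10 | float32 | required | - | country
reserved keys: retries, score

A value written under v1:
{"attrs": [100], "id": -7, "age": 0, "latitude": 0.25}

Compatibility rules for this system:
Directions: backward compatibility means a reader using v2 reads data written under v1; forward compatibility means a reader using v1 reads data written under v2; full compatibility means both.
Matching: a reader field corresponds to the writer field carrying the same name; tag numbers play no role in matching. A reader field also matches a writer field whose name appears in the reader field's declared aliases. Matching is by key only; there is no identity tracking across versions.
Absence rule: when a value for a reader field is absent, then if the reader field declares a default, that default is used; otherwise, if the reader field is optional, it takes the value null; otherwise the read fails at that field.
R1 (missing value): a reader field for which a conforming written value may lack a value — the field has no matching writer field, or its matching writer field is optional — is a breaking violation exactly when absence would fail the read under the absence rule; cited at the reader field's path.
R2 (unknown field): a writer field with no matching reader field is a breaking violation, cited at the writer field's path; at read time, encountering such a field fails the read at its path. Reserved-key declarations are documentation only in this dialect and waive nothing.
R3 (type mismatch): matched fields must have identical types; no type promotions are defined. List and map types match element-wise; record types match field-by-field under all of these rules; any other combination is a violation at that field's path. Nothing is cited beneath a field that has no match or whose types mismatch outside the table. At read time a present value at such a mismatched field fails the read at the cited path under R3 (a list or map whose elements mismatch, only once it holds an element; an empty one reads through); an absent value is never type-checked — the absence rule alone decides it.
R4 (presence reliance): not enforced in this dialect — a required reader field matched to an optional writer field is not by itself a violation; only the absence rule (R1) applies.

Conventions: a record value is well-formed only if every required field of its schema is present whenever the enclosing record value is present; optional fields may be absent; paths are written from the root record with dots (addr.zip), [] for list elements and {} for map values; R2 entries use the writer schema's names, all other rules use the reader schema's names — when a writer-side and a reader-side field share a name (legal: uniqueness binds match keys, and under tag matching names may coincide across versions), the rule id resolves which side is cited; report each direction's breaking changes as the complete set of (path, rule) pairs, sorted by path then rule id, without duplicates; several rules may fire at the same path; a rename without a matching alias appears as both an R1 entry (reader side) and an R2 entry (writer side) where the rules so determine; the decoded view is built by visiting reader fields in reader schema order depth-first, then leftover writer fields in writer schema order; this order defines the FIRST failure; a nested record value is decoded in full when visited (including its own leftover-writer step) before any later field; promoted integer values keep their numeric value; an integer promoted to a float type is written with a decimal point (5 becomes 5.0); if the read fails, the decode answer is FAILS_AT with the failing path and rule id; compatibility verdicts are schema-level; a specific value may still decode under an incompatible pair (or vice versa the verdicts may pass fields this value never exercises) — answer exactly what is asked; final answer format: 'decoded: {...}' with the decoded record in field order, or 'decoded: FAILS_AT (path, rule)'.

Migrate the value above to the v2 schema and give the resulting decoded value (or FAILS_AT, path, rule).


in Order below, arrows point writer -> reader
migrating the Order value to v2:
  attrs := [100]
  verified := null (not supplied -> null)
  id := -7
  read fails at age under R3
  => FAILS_AT (age, R3)
remaining Order differences; none change what is asked:
  removed field retries from record Order (its key "retries" joins the reserved list) -> changes Order's schema-level verdicts only — the decode of this value is the same

decoded: FAILS_AT (age, R3)


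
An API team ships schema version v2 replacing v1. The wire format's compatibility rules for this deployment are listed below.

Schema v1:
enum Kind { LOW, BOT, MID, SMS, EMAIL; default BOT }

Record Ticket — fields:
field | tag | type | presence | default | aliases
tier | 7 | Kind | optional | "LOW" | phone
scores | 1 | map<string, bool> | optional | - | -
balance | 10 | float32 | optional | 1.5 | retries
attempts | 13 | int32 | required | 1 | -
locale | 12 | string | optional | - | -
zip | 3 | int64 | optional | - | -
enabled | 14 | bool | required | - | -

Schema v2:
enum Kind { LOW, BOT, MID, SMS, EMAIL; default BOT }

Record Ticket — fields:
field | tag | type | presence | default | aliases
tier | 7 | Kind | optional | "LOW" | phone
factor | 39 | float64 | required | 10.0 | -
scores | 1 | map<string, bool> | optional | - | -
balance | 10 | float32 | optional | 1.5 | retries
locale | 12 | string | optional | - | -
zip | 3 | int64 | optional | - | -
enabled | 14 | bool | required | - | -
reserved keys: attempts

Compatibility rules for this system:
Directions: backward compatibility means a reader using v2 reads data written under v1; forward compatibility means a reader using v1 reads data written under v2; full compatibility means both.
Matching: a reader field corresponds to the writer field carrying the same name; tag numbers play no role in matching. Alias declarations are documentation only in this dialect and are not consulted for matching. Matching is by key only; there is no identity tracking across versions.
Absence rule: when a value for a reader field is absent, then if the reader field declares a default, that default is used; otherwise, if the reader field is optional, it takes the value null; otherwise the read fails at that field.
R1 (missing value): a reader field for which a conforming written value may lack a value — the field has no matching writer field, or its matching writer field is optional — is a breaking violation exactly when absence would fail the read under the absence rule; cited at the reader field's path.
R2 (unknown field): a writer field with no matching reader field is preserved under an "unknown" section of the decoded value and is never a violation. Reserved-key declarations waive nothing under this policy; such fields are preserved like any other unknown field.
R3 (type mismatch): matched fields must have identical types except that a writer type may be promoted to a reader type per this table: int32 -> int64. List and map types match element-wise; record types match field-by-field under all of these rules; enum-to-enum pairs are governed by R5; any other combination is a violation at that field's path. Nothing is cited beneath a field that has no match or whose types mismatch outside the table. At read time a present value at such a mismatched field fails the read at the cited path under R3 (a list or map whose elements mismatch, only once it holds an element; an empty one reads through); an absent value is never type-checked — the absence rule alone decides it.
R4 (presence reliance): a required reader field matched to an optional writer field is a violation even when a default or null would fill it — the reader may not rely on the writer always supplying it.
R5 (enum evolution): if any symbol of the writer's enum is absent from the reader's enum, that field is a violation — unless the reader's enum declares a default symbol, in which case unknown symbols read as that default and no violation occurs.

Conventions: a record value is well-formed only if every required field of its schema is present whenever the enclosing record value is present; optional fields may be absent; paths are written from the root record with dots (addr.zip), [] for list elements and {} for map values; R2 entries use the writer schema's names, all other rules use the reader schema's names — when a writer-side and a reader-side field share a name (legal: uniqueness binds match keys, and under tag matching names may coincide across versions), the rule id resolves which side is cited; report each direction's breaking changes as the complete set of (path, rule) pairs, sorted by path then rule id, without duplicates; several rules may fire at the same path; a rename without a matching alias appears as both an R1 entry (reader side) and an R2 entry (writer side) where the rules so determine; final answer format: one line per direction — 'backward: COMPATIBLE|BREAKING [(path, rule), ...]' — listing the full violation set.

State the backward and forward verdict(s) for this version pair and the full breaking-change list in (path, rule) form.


the writer's type comes first in each Ticket pair
backward pass over Ticket, reader schema v2, writer schema v1:
  tier <- tier (Kind -> Kind, writer optional)
  factor has no writer counterpart
  scores <- scores (map<string, bool> -> map<string, bool>, writer optional)
  balance <- balance (float32 -> float32, writer optional)
  locale <- locale (string -> string, writer optional)
  zip <- zip (int64 -> int64, writer optional)
  enabled <- enabled (bool -> bool, writer required)
  attempts (writer side), unknown to reader
  nothing fires on Ticket: backward is COMPATIBLE
forward pass over Ticket, reader schema v1, writer schema v2:
  tier <- tier (Kind -> Kind, writer optional)
  scores <- scores (map<string, bool> -> map<string, bool>, writer optional)
  balance <- balance (float32 -> float32, writer optional)
  attempts has no writer counterpart
  locale <- locale (string -> string, writer optional)
  zip <- zip (int64 -> int64, writer optional)
  enabled <- enabled (bool -> bool, writer required)
  factor (writer side), unknown to reader
  nothing fires on Ticket: forward is COMPATIBLE

backward: COMPATIBLE []; forward: COMPATIBLE []


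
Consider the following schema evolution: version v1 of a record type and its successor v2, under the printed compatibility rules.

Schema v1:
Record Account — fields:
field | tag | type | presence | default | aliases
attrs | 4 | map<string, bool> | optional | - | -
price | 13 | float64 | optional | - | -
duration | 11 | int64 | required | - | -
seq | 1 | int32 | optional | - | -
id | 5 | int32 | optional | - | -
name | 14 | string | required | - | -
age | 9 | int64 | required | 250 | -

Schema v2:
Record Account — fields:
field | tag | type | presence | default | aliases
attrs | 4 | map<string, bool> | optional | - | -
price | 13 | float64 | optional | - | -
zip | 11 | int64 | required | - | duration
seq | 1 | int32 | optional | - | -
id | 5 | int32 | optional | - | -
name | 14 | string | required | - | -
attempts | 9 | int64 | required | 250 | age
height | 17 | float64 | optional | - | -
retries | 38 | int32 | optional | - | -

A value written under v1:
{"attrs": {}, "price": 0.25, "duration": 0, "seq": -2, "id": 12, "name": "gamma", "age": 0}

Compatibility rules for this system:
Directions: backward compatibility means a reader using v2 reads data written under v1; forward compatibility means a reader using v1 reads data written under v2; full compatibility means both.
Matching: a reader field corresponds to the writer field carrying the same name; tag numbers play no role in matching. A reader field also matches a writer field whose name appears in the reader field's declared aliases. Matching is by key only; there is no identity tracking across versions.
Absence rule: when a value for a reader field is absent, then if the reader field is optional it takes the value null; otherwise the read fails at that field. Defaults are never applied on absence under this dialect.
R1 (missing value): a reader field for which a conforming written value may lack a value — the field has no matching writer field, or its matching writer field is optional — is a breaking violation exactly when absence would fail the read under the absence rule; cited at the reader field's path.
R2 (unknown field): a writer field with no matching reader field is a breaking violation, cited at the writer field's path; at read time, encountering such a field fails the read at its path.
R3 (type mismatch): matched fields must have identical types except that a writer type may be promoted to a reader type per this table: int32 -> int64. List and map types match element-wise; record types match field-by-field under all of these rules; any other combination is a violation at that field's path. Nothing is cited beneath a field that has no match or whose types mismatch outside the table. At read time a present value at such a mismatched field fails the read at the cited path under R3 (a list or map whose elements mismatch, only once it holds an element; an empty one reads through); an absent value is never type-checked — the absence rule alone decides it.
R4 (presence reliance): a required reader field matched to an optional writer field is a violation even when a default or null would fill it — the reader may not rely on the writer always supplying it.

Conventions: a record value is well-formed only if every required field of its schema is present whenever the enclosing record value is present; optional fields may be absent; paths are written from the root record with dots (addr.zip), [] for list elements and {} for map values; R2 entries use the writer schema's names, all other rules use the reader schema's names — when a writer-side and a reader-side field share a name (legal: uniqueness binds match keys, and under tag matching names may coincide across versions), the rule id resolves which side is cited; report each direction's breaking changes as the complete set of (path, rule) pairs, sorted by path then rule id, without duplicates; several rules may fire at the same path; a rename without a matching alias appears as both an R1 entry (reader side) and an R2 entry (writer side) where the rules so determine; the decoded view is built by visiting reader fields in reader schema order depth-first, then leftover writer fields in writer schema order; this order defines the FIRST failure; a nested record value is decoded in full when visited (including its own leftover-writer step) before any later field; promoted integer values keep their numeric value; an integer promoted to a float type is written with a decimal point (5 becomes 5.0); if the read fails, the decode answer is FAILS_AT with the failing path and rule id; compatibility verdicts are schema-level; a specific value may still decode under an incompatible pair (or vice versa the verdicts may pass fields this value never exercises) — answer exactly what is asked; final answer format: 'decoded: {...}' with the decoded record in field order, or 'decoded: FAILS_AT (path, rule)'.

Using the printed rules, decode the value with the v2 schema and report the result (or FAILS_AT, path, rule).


decoded: {"attrs": {}, "price": 0.25, "zip": 0, "seq": -2, "id": 12, "name": "gamma", "attempts": 0, "height": null, "retries": null}

in Account below, arrows point writer -> reader
decoding the Account value with the v2 reader:
  attrs := {}
  price := 0.25
  zip := 0 (from writer duration)
  seq := -2
  id := 12
  name := "gamma"
  attempts := 0 (from writer age)
  height := null (absent, optional -> null)
  retries := null (absent, optional -> null)
  => decoded: {"attrs": {}, "price": 0.25, "zip": 0, "seq": -2, "id": 12, "name": "gamma", "attempts": 0, "height": null, "retries": null}


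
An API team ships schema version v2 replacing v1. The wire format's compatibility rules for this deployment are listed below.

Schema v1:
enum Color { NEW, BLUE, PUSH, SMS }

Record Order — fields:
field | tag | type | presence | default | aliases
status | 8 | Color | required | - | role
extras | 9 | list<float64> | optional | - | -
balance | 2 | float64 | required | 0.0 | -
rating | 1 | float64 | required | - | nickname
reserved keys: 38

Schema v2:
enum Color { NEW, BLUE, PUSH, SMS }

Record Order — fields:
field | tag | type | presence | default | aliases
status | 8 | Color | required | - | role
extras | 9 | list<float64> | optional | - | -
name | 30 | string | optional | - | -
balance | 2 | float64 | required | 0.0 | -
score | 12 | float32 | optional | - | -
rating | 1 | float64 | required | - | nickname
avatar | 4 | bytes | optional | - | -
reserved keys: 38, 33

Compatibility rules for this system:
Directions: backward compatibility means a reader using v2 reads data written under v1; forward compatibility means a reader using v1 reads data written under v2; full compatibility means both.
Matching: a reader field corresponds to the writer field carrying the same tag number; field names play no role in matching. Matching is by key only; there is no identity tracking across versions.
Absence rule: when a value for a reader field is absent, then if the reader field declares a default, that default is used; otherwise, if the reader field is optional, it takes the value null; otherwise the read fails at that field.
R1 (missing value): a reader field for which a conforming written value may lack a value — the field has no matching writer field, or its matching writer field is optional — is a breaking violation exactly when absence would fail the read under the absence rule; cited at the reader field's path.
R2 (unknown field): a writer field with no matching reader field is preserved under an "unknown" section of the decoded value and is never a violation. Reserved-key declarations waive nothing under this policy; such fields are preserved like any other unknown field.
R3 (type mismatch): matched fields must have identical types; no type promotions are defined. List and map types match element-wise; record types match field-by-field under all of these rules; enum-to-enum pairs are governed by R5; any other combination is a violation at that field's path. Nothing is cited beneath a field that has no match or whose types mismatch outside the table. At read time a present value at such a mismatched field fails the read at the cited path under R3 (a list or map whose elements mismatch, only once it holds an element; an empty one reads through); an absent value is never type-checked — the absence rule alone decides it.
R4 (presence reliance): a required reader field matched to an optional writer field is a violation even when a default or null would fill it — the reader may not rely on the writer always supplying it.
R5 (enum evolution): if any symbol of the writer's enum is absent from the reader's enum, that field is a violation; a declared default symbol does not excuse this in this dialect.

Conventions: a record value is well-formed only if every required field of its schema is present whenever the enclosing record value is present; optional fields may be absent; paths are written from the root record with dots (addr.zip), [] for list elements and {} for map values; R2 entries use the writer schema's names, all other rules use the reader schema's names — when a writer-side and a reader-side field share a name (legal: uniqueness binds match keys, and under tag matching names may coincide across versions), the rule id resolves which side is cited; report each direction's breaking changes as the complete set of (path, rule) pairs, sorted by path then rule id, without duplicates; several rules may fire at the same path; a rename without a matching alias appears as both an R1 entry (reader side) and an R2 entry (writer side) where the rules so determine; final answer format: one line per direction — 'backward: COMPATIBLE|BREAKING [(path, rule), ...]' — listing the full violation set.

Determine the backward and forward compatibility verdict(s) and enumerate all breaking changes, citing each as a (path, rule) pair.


backward: COMPATIBLE []; forward: COMPATIBLE []

in Order below, arrows point writer -> reader
checking backward for Order: reader v2 against writer v1:
  status <- status (Color -> Color, writer required)
  extras <- extras (list<float64> -> list<float64>, writer optional)
  name: no writer-side match
  balance <- balance (float64 -> float64, writer required)
  score: no writer-side match
  rating <- rating (float64 -> float64, writer required)
  avatar: no writer-side match
  nothing fires on Order: backward is COMPATIBLE
checking forward for Order: reader v1 against writer v2:
  status <- status (Color -> Color, writer required)
  extras <- extras (list<float64> -> list<float64>, writer optional)
  balance <- balance (float64 -> float64, writer required)
  rating <- rating (float64 -> float64, writer required)
  name (writer side), unknown to reader
  score (writer side), unknown to reader
  avatar (writer side), unknown to reader
  nothing fires on Order: forward is COMPATIBLE


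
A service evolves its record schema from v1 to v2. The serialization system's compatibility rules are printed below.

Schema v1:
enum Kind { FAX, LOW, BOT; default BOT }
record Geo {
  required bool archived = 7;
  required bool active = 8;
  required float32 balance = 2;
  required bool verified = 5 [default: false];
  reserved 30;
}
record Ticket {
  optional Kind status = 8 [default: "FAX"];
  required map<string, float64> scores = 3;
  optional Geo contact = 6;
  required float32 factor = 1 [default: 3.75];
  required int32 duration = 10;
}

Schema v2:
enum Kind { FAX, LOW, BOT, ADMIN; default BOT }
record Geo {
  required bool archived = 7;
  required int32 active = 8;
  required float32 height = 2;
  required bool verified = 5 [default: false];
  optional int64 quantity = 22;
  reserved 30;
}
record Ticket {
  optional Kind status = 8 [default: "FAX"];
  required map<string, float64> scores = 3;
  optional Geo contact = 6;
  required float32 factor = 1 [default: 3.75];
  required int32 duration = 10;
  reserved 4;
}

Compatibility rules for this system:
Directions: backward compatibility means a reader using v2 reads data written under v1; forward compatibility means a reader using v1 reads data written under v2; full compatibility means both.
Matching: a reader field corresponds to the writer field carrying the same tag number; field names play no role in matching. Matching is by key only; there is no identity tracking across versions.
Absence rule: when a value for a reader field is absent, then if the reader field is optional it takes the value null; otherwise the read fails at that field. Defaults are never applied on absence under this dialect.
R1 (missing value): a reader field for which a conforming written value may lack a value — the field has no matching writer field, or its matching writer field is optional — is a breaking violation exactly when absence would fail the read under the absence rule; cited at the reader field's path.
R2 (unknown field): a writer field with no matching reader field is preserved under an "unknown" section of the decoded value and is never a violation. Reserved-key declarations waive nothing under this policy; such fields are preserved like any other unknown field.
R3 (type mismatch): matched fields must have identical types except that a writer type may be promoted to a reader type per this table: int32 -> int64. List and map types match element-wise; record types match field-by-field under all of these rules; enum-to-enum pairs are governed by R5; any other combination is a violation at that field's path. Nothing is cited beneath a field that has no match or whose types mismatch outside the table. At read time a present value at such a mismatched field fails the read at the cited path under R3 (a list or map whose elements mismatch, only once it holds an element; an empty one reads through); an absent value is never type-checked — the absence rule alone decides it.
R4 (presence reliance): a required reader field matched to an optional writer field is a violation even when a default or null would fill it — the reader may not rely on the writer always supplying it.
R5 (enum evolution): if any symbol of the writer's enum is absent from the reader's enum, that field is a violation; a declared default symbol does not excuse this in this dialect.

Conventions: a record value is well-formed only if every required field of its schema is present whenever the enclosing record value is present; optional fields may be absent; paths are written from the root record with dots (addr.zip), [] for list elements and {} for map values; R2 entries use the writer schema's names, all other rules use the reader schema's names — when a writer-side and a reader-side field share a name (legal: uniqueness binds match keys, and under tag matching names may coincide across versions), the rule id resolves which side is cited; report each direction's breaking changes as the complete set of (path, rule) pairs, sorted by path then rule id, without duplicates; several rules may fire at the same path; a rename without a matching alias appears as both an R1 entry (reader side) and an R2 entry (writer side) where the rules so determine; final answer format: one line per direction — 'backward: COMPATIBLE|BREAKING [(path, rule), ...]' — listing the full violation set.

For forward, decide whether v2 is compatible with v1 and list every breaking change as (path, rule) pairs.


forward: BREAKING [(contact.active, R3), (status, R5)]

each type pair in Ticket: writer, then reader
forward for Ticket (reader v1, writer v2):
  status: Kind -> Kind, writer optional; from status
  scores: map<string, float64> -> map<string, float64>, writer required; from scores
  contact: Geo -> Geo, writer optional; from contact
  factor: float32 -> float32, writer required; from factor
  duration: int32 -> int32, writer required; from duration
  contact.archived: bool -> bool, writer required; from contact.archived
  contact.active: int32 -> bool, writer required; from contact.active
  contact.balance: float32 -> float32, writer required; from contact.height
  contact.verified: bool -> bool, writer required; from contact.verified
  contact.quantity (writer side), unknown to reader
  violation R3 at contact.active
  violation R5 at status
  => forward: BREAKING (2)
diffs on Ticket not affecting the asked answer:
  renamed field balance to height in record Geo -> inert for the asked Ticket verdict: nothing fires
  added field quantity to record Geo: optional int64, tag 22 (in v2 it sits last) -> inert for the asked Ticket verdict: nothing fires


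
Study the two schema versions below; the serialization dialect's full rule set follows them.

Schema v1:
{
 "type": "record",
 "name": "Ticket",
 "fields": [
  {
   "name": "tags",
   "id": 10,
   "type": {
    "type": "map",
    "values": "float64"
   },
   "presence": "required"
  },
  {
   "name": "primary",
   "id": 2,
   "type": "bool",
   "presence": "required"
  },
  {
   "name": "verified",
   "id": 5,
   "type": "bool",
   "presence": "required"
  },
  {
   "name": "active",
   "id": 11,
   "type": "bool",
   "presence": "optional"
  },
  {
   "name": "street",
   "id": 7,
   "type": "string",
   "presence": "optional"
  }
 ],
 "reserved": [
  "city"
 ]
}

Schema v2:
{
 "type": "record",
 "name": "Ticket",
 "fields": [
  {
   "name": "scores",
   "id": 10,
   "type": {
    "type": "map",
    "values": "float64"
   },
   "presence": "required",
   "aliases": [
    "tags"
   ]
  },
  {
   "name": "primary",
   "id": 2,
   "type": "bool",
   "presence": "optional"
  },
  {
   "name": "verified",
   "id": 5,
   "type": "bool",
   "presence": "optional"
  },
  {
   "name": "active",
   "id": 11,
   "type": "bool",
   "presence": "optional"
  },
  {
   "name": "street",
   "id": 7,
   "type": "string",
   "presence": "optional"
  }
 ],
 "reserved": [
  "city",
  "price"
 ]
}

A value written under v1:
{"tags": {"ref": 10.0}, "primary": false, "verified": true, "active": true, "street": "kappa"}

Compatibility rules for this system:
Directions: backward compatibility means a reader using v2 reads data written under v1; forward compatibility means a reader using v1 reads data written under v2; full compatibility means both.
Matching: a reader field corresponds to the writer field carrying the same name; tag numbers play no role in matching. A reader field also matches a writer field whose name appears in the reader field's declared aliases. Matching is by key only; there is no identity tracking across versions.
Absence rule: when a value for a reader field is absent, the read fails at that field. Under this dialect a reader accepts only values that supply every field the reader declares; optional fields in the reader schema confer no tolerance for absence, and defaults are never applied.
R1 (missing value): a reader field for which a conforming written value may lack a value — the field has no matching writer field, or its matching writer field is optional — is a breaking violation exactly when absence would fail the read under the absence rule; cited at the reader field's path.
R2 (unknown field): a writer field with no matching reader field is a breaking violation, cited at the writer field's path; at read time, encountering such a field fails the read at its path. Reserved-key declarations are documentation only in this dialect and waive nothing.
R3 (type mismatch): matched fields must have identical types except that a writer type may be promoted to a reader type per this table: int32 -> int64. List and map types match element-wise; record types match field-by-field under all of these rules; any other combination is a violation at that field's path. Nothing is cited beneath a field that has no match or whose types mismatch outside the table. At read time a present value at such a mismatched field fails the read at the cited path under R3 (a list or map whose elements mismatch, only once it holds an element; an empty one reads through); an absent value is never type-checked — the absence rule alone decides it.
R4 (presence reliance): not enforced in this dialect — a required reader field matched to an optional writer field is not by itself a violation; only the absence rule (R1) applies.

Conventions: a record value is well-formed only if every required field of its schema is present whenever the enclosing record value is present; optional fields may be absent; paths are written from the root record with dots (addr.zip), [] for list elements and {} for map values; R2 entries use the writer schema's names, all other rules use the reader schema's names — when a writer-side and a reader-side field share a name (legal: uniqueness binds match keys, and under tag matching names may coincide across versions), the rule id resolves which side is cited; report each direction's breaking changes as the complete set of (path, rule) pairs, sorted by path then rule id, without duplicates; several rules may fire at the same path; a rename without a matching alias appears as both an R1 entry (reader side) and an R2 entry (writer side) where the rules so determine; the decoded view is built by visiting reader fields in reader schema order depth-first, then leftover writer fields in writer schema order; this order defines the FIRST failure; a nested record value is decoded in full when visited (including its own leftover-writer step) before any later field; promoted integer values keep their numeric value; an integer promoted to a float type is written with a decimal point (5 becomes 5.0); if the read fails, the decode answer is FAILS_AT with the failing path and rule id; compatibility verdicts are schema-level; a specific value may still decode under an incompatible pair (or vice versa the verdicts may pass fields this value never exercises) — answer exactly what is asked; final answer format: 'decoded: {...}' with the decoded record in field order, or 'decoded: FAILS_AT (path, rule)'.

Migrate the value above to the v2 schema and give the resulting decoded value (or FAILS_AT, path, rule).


each type pair in Ticket: writer, then reader
decoding the Ticket value with the v2 reader:
  scores := {"ref": 10.0} (from writer tags)
  primary := false
  verified := true
  active := true
  street := "kappa"
  => decoded: {"scores": {"ref": 10.0}, "primary": false, "verified": true, "active": true, "street": "kappa"}
the other Ticket changes do not affect what is asked:
  field primary in record Ticket: required changed to optional -> affects the rule determinations only; this particular Ticket value decodes identically
  field verified in record Ticket: required changed to optional -> affects the rule determinations only; this particular Ticket value decodes identically

decoded: {"scores": {"ref": 10.0}, "primary": false, "verified": true, "active": true, "street": "kappa"}
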